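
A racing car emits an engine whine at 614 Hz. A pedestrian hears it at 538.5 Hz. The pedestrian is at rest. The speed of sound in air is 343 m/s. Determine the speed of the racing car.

48 m/s

f' < f, so the racing car is receding.
f' = f · v/(v + v_s) ⇒ v_s = v · |1 − f/f'|.
v_s = 343 × |1 − 614/538.5| = 343 × 0.1402 ≈ 48 m/s.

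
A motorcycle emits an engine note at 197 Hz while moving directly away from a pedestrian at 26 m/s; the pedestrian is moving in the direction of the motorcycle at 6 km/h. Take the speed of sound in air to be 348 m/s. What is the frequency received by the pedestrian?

184 Hz

6 km/h = 1.667 m/s.
General Doppler shift: f' = f · (v + v_o)/(v + v_s).
f' = 197 × (348 + 1.667)/(348 + 26) = 197 × 349.67/374 ≈ 184 Hz.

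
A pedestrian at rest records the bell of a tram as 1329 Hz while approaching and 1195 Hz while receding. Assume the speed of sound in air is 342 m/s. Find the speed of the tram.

f₁/f₂ = (v + v_s)/(v − v_s), so v_s = v · (f₁ − f₂)/(f₁ + f₂).
v_s = 342 × (1329 − 1195)/(1329 + 1195) = 342 × 134/2524 ≈ 18.2 m/s.

18.2 m/s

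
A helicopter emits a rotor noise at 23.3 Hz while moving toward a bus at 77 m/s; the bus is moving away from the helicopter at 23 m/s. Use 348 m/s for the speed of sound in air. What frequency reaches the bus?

With source approaching and observer receding, f' = f · (v − v_o)/(v − v_s).
f' = 23.3 × (348 − 23)/(348 − 77) = 23.3 × 325/271 ≈ 27.9 Hz.

27.9 Hz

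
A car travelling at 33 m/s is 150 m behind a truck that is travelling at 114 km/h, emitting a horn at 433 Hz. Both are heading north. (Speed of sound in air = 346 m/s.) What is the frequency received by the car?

435 Hz

114 km/h = 31.67 m/s.
The car is behind, so the truck is moving away from it while the car is moving toward the truck.
Both move, so f' = f · (v + v_o)/(v + v_s).
f' = 433 × (346 + 33)/(346 + 31.67) = 433 × 379/377.67 ≈ 435 Hz.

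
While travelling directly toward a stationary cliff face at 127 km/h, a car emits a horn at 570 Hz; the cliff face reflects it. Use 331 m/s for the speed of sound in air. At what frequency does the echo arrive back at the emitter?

127 km/h = 35.28 m/s.
The cliff face receives the sound from a moving source: f₁ = f₀ · v/(v − v_e) = 570 × 331/295.72 ≈ 638 Hz.
On the return leg the car is a moving observer: f₂ = f₁ · (v + v_e)/v = 638 × 366.28/331 ≈ 706 Hz.
Equivalently f₂ = f₀ · (v + v_e)/(v − v_e).

706 Hz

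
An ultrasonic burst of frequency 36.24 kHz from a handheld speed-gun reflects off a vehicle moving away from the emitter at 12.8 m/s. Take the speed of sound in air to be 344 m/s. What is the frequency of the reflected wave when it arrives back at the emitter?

The vehicle first receives the wave as a moving observer: f₁ = f₀ · (v − u)/v = 36.24 × (344 − 12.8)/344 ≈ 34.9 kHz.
The reflection then acts as a moving source: f₂ = f₁ · v/(v + u) ≈ 33.6 kHz.
Equivalently f₂ = f₀ · (v − u)/(v + u).

33.6 kHz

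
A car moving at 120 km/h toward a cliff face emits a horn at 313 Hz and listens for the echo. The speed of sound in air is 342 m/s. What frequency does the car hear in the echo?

120 km/h = 33.33 m/s.
The cliff face receives the sound from a moving source: f₁ = f₀ · v/(v − v_e) = 313 × 342/308.67 ≈ 347 Hz.
On the return leg the car is a moving observer: f₂ = f₁ · (v + v_e)/v = 347 × 375.33/342 ≈ 381 Hz.

381 Hz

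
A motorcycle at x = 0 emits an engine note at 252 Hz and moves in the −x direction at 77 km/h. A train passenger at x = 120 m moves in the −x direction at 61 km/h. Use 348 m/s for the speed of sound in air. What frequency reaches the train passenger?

249 Hz

77 km/h = 21.39 m/s; 61 km/h = 16.94 m/s.
The observer lies on the +x side, so the source is heading away from the observer and the observer is heading toward the source.
General Doppler shift: f' = f · (v + v_o)/(v + v_s).
f' = 252 × (348 + 16.94)/(348 + 21.39) = 252 × 364.94/369.39 ≈ 249 Hz.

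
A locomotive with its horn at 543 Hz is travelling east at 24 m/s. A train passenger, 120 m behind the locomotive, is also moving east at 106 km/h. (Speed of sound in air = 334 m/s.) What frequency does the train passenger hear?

551 Hz

106 km/h = 29.44 m/s.
The train passenger is behind, so the locomotive is moving away from it while the train passenger is moving toward the locomotive.
General Doppler shift: f' = f · (v + v_o)/(v + v_s).
f' = 543 × (334 + 29.44)/(334 + 24) = 543 × 363.44/358 ≈ 551 Hz.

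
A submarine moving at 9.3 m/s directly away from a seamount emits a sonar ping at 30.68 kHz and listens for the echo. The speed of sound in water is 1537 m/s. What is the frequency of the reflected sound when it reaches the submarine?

The seamount receives the sound from a moving source: f₁ = f₀ · v/(v + v_e) = 30.68 × 1537/1546.3 ≈ 30.5 kHz.
On the return leg the submarine is a moving observer: f₂ = f₁ · (v − v_e)/v = 30.5 × 1527.7/1537 ≈ 30.3 kHz.

30.3 kHz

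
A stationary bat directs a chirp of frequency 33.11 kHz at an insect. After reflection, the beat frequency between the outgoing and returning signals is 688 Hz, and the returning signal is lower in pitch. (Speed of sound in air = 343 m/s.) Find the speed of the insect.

Double Doppler shift off a moving reflector: f₂ = f₀ · (v + u)/(v − u) (u > 0 toward emitter).
Returning signal is lower, so f₂ = f₀ − Δf = 33110 − 688 = 32422 Hz.
Rearranging, u = v · (f₂ − f₀)/(f₂ + f₀) = 343 × -688/65532 ≈ -3.6 m/s.
So the insect is moving at 3.6 m/s away from the emitter.

3.6 m/s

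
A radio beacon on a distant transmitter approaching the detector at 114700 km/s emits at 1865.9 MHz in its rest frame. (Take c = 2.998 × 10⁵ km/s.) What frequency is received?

β = v/c = 114700/299800 = 0.3826.
Relativistic Doppler for frequency: f' = f₀ · √((1 + β)/(1 − β)).
f' = 1865.9 × √(1.3826/0.6174) = 1865.9 × 1.49644 ≈ 2792.2 MHz.

2792.2 MHz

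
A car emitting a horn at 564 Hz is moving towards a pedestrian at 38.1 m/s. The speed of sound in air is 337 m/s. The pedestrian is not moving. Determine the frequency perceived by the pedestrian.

With the source moving toward a stationary observer, f' = f · v/(v − v_s).
f' = 564 × 337/(337 − 38.1) = 564 × 337/298.9 ≈ 636 Hz.

636 Hz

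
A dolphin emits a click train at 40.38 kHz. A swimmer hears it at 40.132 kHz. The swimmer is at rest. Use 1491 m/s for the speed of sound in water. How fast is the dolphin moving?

f' < f, so the dolphin is receding.
f' = f · v/(v + v_s) ⇒ v_s = v · |1 − f/f'|.
v_s = 1491 × |1 − 40.38/40.132| = 1491 × 0.00618 ≈ 9.2 m/s.

9.2 m/s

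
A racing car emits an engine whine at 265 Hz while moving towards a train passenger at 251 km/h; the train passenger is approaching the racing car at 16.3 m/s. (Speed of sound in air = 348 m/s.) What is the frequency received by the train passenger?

347 Hz

251 km/h = 69.72 m/s.
General Doppler shift: f' = f · (v + v_o)/(v − v_s).
f' = 265 × (348 + 16.3)/(348 − 69.72) = 265 × 364.3/278.28 ≈ 347 Hz.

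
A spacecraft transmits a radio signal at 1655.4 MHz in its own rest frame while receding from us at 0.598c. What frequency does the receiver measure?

830.3 MHz

Relativistic Doppler for frequency: f' = f₀ · √((1 − β)/(1 + β)).
f' = 1655.4 × √(0.4020/1.5980) = 1655.4 × 0.50156 ≈ 830.3 MHz.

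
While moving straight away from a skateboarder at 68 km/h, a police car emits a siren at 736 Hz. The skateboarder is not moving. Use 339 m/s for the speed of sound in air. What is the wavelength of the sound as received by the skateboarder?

48.6 cm

68 km/h = 18.89 m/s.
Only the source moves, away from the listener, so f' = f · v/(v + v_s).
f' = 736 × 339/(339 + 18.89) ≈ 697 Hz.
λ' = v/f' = 339/697.155 ≈ 48.6 cm.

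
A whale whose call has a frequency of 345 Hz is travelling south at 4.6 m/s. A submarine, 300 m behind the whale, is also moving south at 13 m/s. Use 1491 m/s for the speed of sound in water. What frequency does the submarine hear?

347 Hz

The submarine is behind, so the whale is moving away from it while the submarine is moving toward the whale.
Both move, so f' = f · (v + v_o)/(v + v_s).
f' = 345 × (1491 + 13)/(1491 + 4.6) = 345 × 1504/1495.6 ≈ 347 Hz.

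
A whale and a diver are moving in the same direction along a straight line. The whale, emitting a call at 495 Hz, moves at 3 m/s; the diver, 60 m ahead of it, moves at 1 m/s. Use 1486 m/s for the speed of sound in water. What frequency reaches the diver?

496 Hz

The diver is ahead, so the whale is moving toward it while the diver is moving away from the whale.
General Doppler shift: f' = f · (v − v_o)/(v − v_s).
f' = 495 × (1486 − 1)/(1486 − 3) = 495 × 1485/1483 ≈ 496 Hz.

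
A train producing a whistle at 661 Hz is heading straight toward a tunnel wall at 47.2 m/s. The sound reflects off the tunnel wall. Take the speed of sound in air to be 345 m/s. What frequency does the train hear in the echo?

The tunnel wall receives the sound from a moving source: f₁ = f₀ · v/(v − v_e) = 661 × 345/297.8 ≈ 766 Hz.
On the return leg the train is a moving observer: f₂ = f₁ · (v + v_e)/v = 766 × 392.2/345 ≈ 871 Hz.
Equivalently f₂ = f₀ · (v + v_e)/(v − v_e).

871 Hz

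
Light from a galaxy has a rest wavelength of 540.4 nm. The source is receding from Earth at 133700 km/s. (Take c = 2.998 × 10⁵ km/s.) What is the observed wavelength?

873.0 nm

β = v/c = 133700/299800 = 0.4460.
Relativistic Doppler for wavelength: λ' = λ₀ · √((1 + β)/(1 − β)).
λ' = 540.4 × √(1.4460/0.5540) = 540.4 × 1.61551 ≈ 873.0 nm.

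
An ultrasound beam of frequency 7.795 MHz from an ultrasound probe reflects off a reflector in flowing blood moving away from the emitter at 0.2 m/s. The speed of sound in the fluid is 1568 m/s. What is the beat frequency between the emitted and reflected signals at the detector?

The reflector in flowing blood first receives the wave as a moving observer: f₁ = f₀ · (v − u)/v = 7.795 × (1568 − 0.2)/1568 ≈ 7.794006 MHz.
On reflection it acts as a source moving away from the stationary detector: f₂ = f₁ · v/(v + u) = 7.794006 × 1568/1568.2 ≈ 7.793012 MHz.
Equivalently f₂ = f₀ · (v − u)/(v + u).
Beat frequency (with f₀ = 7795000 Hz): |f₂ − f₀| = 2u·f₀/(v + u) = 2 × 0.2 × 7795000/1568.2 ≈ 1988 Hz.

1988 Hz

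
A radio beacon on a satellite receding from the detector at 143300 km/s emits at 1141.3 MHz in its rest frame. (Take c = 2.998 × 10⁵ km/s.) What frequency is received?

678.3 MHz

β = v/c = 143300/299800 = 0.4780.
Relativistic Doppler for frequency: f' = f₀ · √((1 − β)/(1 + β)).
f' = 1141.3 × √(0.5220/1.4780) = 1141.3 × 0.59430 ≈ 678.3 MHz.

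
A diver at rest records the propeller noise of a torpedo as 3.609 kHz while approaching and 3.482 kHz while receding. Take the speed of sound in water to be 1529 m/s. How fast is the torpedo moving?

27 m/s

f₁/f₂ = (v + v_s)/(v − v_s), so v_s = v · (f₁ − f₂)/(f₁ + f₂).
v_s = 1529 × (3.609 − 3.482)/(3.609 + 3.482) = 1529 × 0.127/7.091 ≈ 27 m/s.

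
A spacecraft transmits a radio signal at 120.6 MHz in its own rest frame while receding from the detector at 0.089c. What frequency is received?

Relativistic Doppler for frequency: f' = f₀ · √((1 − β)/(1 + β)).
f' = 120.6 × √(0.9110/1.0890) = 120.6 × 0.91463 ≈ 110.3 MHz.

110.3 MHz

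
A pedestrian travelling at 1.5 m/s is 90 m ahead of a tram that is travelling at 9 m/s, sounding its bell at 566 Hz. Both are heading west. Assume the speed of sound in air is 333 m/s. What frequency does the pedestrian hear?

The pedestrian is ahead, so the tram is moving toward it while the pedestrian is moving away from the tram.
Both move, so f' = f · (v − v_o)/(v − v_s).
f' = 566 × (333 − 1.5)/(333 − 9) = 566 × 331.5/324 ≈ 579 Hz.

579 Hz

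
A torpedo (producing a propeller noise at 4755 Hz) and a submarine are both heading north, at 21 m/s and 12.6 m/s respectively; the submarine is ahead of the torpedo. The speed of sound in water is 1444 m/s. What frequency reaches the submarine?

The submarine is ahead, so the torpedo is moving toward it while the submarine is moving away from the torpedo.
General Doppler shift: f' = f · (v − v_o)/(v − v_s).
f' = 4755 × (1444 − 12.6)/(1444 − 21) = 4755 × 1431.4/1423 ≈ 4783 Hz.

4783 Hz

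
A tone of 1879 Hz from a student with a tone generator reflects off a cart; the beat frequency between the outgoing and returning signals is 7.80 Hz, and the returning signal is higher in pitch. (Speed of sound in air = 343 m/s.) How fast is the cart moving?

0.71 m/s

Double Doppler shift off a moving reflector: f₂ = f₀ · (v + u)/(v − u) (u > 0 toward emitter).
Returning signal is higher, so f₂ = f₀ + Δf = 1879 + 7.8 = 1886.8 Hz.
Rearranging, u = v · (f₂ − f₀)/(f₂ + f₀) = 343 × 7.8/3765.8 ≈ 0.71 m/s.
So the cart is moving at 0.71 m/s toward the emitter.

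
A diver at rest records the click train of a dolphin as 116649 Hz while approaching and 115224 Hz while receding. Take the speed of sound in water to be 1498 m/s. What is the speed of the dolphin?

f₁/f₂ = (v + v_s)/(v − v_s), so v_s = v · (f₁ − f₂)/(f₁ + f₂).
v_s = 1498 × (116649 − 115224)/(116649 + 115224) = 1498 × 1425/231873 ≈ 9.2 m/s.

9.2 m/s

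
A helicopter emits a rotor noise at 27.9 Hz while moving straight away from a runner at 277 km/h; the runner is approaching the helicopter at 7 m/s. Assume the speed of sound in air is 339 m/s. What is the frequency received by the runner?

23.2 Hz

277 km/h = 76.94 m/s.
With source receding and observer approaching, f' = f · (v + v_o)/(v + v_s).
f' = 27.9 × (339 + 7)/(339 + 76.94) = 27.9 × 346/415.94 ≈ 23.2 Hz.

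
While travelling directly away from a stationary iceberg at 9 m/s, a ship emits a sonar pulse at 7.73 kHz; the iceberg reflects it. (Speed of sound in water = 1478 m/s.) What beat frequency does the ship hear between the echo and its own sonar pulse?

The iceberg receives the sound from a moving source: f₁ = f₀ · v/(v + v_e) = 7.73 × 1478/1487 ≈ 7.6832 kHz.
On the return leg the ship is a moving observer: f₂ = f₁ · (v − v_e)/v = 7.6832 × 1469/1478 ≈ 7.6364 kHz.
Beat against the emitted tone (with f₀ = 7730 Hz): |f₂ − f₀| = 2v_e·f₀/(v + v_e) = 2 × 9 × 7730/1487 ≈ 94 Hz.

94 Hz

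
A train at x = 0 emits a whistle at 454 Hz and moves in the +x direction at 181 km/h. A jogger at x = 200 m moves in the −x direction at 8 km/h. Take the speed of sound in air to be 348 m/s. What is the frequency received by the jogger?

534 Hz

181 km/h = 50.28 m/s; 8 km/h = 2.222 m/s.
The observer lies on the +x side, so the source is heading toward the observer and the observer is heading toward the source.
Both move, so f' = f · (v + v_o)/(v − v_s).
f' = 454 × (348 + 2.222)/(348 − 50.28) = 454 × 350.22/297.72 ≈ 534 Hz.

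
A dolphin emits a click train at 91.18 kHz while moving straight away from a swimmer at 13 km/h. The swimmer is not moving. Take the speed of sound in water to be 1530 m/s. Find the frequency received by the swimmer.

13 km/h = 3.611 m/s.
Moving source, stationary observer: f' = f · v/(v + v_s) since the source is receding.
f' = 91.18 × 1530/(1530 + 3.611) = 91.18 × 1530/1534 ≈ 91.0 kHz.

91.0 kHz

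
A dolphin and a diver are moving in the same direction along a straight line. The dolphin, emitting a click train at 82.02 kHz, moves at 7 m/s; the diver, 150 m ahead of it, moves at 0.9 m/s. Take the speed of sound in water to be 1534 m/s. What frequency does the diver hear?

82.3 kHz

The diver is ahead, so the dolphin is moving toward it while the diver is moving away from the dolphin.
Both move, so f' = f · (v − v_o)/(v − v_s).
f' = 82.02 × (1534 − 0.9)/(1534 − 7) = 82.02 × 1533.1/1527 ≈ 82.3 kHz.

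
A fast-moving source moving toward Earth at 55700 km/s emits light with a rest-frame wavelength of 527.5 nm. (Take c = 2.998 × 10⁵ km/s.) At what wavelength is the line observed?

β = v/c = 55700/299800 = 0.1858.
Relativistic Doppler for wavelength: λ' = λ₀ · √((1 − β)/(1 + β)).
λ' = 527.5 × √(0.8142/1.1858) = 527.5 × 0.82864 ≈ 437.1 nm.

437.1 nm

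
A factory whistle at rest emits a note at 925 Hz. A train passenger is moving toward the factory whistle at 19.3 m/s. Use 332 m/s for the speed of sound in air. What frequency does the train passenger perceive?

979 Hz

Moving observer, stationary source: f' = f · (v + v_o)/v.
f' = 925 × (332 + 19.3)/332 = 925 × 351.3/332 ≈ 979 Hz.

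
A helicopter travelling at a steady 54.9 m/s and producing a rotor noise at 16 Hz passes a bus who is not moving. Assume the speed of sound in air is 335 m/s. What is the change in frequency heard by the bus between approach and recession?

Approaching: f₁ = f · v/(v − v_s) = 16 × 335/280.1 ≈ 19.14 Hz.
Receding: f₂ = f · v/(v + v_s) = 16 × 335/389.9 ≈ 13.75 Hz.
Drop: f₁ − f₂ = 2f·v·v_s/(v² − v_s²) = 2 × 16 × 335 × 54.9/(335² − 54.9²) ≈ 5.39 Hz.

5.39 Hz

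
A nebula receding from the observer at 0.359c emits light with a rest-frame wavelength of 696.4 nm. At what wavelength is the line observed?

1014.0 nm

Relativistic Doppler for wavelength: λ' = λ₀ · √((1 + β)/(1 − β)).
λ' = 696.4 × √(1.3590/0.6410) = 696.4 × 1.45606 ≈ 1014.0 nm.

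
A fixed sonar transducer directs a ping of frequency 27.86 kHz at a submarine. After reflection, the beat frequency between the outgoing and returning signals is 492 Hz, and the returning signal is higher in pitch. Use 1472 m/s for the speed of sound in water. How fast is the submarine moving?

12.9 m/s

Double Doppler shift off a moving reflector: f₂ = f₀ · (v + u)/(v − u) (u > 0 toward emitter).
Returning signal is higher, so f₂ = f₀ + Δf = 27860 + 492 = 28352 Hz.
Rearranging, u = v · (f₂ − f₀)/(f₂ + f₀) = 1472 × 492/56212 ≈ 12.9 m/s.
So the submarine is moving at 12.9 m/s toward the emitter.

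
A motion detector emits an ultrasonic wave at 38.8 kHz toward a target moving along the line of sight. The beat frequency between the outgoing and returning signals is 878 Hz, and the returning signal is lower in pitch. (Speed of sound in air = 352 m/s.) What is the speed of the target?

4.0 m/s

Double Doppler shift off a moving reflector: f₂ = f₀ · (v + u)/(v − u) (u > 0 toward emitter).
Returning signal is lower, so f₂ = f₀ − Δf = 38800 − 878 = 37922 Hz.
Rearranging, u = v · (f₂ − f₀)/(f₂ + f₀) = 352 × -878/76722 ≈ -4.0 m/s.
So the target is moving at 4.0 m/s away from the emitter.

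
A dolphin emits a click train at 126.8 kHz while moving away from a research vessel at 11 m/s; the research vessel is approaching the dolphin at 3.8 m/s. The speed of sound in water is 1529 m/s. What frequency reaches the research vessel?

Both move, so f' = f · (v + v_o)/(v + v_s).
f' = 126.8 × (1529 + 3.8)/(1529 + 11) = 126.8 × 1532.8/1540 ≈ 126.2 kHz.

126.2 kHz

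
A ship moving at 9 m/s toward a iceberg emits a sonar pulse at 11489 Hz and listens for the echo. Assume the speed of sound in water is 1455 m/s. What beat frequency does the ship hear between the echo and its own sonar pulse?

143 Hz

The iceberg receives the sound from a moving source: f₁ = f₀ · v/(v − v_e) = 11489 × 1455/1446 ≈ 11560.5 Hz.
On the return leg the ship is a moving observer: f₂ = f₁ · (v + v_e)/v = 11560.5 × 1464/1455 ≈ 11632.0 Hz.
Equivalently f₂ = f₀ · (v + v_e)/(v − v_e).
Beat against the emitted tone: |f₂ − f₀| = 2v_e·f₀/(v − v_e) = 2 × 9 × 11489/1446 ≈ 143 Hz.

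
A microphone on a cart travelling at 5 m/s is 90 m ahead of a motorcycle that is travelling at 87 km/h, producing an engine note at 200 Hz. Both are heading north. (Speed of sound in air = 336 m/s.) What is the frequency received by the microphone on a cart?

212 Hz

87 km/h = 24.17 m/s.
The microphone on a cart is ahead, so the motorcycle is moving toward it while the microphone on a cart is moving away from the motorcycle.
Both move, so f' = f · (v − v_o)/(v − v_s).
f' = 200 × (336 − 5)/(336 − 24.17) = 200 × 331/311.83 ≈ 212 Hz.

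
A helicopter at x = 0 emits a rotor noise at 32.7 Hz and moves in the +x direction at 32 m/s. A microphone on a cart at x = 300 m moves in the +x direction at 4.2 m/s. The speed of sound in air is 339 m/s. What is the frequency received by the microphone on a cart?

35.7 Hz

The observer lies on the +x side, so the source is heading toward the observer and the observer is heading away from the source.
Both move, so f' = f · (v − v_o)/(v − v_s).
f' = 32.7 × (339 − 4.2)/(339 − 32) = 32.7 × 334.8/307 ≈ 35.7 Hz.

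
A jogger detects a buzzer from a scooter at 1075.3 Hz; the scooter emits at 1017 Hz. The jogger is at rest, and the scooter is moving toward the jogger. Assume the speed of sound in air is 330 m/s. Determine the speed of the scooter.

17.9 m/s

f' = f · v/(v − v_s) ⇒ v_s = v · |1 − f/f'|.
v_s = 330 × |1 − 1017/1075.3| = 330 × 0.05422 ≈ 17.9 m/s.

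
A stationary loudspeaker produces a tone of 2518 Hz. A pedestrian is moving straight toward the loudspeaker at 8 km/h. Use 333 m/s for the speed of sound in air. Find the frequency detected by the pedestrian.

8 km/h = 2.222 m/s.
Only the observer moves, toward the source, so f' = f · (v + v_o)/v.
f' = 2518 × (333 + 2.222)/333 = 2518 × 335.22/333 ≈ 2535 Hz.

2535 Hz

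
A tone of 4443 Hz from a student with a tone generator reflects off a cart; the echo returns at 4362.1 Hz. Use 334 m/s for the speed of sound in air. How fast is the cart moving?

Double Doppler shift off a moving reflector: f₂ = f₀ · (v + u)/(v − u) (u > 0 toward emitter).
Rearranging, u = v · (f₂ − f₀)/(f₂ + f₀) = 334 × -80.9/8805.1 ≈ -3.1 m/s.
So the cart is moving at 3.1 m/s away from the emitter.

3.1 m/s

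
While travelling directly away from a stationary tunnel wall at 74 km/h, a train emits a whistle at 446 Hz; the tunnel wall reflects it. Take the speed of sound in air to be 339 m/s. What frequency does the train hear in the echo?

74 km/h = 20.56 m/s.
The tunnel wall receives the sound from a moving source: f₁ = f₀ · v/(v + v_e) = 446 × 339/359.56 ≈ 421 Hz.
On the return leg the train is a moving observer: f₂ = f₁ · (v − v_e)/v = 421 × 318.44/339 ≈ 395 Hz.
Equivalently f₂ = f₀ · (v − v_e)/(v + v_e).

395 Hz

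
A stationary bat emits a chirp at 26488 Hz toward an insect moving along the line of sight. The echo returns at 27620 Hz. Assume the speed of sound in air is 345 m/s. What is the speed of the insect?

Double Doppler shift off a moving reflector: f₂ = f₀ · (v + u)/(v − u) (u > 0 toward emitter).
Rearranging, u = v · (f₂ − f₀)/(f₂ + f₀) = 345 × 1132/54108 ≈ 7.2 m/s.
So the insect is moving at 7.2 m/s toward the emitter.

7.2 m/s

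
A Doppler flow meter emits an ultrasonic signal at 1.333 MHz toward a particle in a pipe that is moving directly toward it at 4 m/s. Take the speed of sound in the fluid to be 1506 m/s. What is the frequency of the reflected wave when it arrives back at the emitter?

The particle in a pipe first receives the wave as a moving observer: f₁ = f₀ · (v + u)/v = 1.333 × (1506 + 4)/1506 ≈ 1.3365 MHz.
On reflection it acts as a source moving toward the stationary detector: f₂ = f₁ · v/(v − u) = 1.3365 × 1506/1502 ≈ 1.3401 MHz.
Equivalently f₂ = f₀ · (v + u)/(v − u).

1.3401 MHz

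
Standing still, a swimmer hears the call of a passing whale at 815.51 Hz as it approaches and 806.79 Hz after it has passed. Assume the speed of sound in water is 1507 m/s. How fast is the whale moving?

f₁/f₂ = (v + v_s)/(v − v_s), so v_s = v · (f₁ − f₂)/(f₁ + f₂).
v_s = 1507 × (815.51 − 806.79)/(815.51 + 806.79) = 1507 × 8.72/1622.30 ≈ 8.1 m/s.

8.1 m/s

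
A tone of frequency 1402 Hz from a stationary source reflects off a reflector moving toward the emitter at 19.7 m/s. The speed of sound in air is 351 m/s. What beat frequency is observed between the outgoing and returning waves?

167 Hz

At the reflector (a moving observer), f₁ = f₀ · (v + u)/v = 1402 × 370.7/351 ≈ 1480.7 Hz.
The reflection then acts as a moving source: f₂ = f₁ · v/(v − u) ≈ 1568.7 Hz.
Equivalently f₂ = f₀ · (v + u)/(v − u).
Beat frequency: |f₂ − f₀| = 2u·f₀/(v − u) = 2 × 19.7 × 1402/331.3 ≈ 167 Hz.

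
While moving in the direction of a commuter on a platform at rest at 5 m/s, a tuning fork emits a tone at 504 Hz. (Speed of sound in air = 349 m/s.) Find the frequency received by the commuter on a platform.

511 Hz

With the source moving toward a stationary observer, f' = f · v/(v − v_s).
f' = 504 × 349/(349 − 5) = 504 × 349/344 ≈ 511 Hz.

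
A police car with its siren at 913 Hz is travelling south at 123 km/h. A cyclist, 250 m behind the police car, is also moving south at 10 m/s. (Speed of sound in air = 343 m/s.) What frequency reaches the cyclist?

123 km/h = 34.17 m/s.
The cyclist is behind, so the police car is moving away from it while the cyclist is moving toward the police car.
With source receding and observer approaching, f' = f · (v + v_o)/(v + v_s).
f' = 913 × (343 + 10)/(343 + 34.17) = 913 × 353/377.17 ≈ 855 Hz.

855 Hz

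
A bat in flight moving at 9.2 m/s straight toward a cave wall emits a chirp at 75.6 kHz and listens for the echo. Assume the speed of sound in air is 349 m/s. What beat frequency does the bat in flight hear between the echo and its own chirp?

4094 Hz

The cave wall receives the sound from a moving source: f₁ = f₀ · v/(v − v_e) = 75.6 × 349/339.8 ≈ 77.65 kHz.
On the return leg the bat in flight is a moving observer: f₂ = f₁ · (v + v_e)/v = 77.65 × 358.2/349 ≈ 79.69 kHz.
Beat against the emitted tone (with f₀ = 75600 Hz): |f₂ − f₀| = 2v_e·f₀/(v − v_e) = 2 × 9.2 × 75600/339.8 ≈ 4094 Hz.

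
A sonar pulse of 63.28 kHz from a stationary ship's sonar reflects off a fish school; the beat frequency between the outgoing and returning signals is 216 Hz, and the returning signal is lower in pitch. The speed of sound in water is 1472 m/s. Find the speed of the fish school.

2.52 m/s

Double Doppler shift off a moving reflector: f₂ = f₀ · (v + u)/(v − u) (u > 0 toward emitter).
Returning signal is lower, so f₂ = f₀ − Δf = 63280 − 216 = 63064 Hz.
Rearranging, u = v · (f₂ − f₀)/(f₂ + f₀) = 1472 × -216/126344 ≈ -2.52 m/s.
So the fish school is moving at 2.52 m/s away from the emitter.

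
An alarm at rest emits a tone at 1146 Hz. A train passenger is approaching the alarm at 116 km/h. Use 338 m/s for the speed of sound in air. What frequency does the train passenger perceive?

116 km/h = 32.22 m/s.
Only the observer moves, toward the source, so f' = f · (v + v_o)/v.
f' = 1146 × (338 + 32.22)/338 = 1146 × 370.22/338 ≈ 1255 Hz.

1255 Hz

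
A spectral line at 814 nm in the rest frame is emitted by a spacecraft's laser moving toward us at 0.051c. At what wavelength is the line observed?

773.5 nm

Relativistic Doppler for wavelength: λ' = λ₀ · √((1 − β)/(1 + β)).
λ' = 814 × √(0.9490/1.0510) = 814 × 0.95024 ≈ 773.5 nm.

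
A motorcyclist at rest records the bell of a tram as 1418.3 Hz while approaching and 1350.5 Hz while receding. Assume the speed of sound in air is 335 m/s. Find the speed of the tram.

8.2 m/s

f₁/f₂ = (v + v_s)/(v − v_s), so v_s = v · (f₁ − f₂)/(f₁ + f₂).
v_s = 335 × (1418.3 − 1350.5)/(1418.3 + 1350.5) = 335 × 67.8/2768.8 ≈ 8.2 m/s.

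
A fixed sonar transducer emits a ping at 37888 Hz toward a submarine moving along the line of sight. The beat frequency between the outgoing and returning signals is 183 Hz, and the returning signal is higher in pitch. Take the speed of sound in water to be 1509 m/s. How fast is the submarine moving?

Double Doppler shift off a moving reflector: f₂ = f₀ · (v + u)/(v − u) (u > 0 toward emitter).
Returning signal is higher, so f₂ = f₀ + Δf = 37888 + 183 = 38071 Hz.
Rearranging, u = v · (f₂ − f₀)/(f₂ + f₀) = 1509 × 183/75959 ≈ 3.6 m/s.
So the submarine is moving at 3.6 m/s toward the emitter.

3.6 m/s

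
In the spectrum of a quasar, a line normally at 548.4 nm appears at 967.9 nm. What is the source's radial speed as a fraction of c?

0.514c

λ'/λ₀ = 1.7650 > 1 (redshift), so the source is receding.
λ'/λ₀ = √((1 + β)/(1 − β)) for a receding source ⇒ β = (r² − 1)/(r² + 1) with r = λ'/λ₀.
β = (3.1151 − 1)/(3.1151 + 1) ≈ 0.514.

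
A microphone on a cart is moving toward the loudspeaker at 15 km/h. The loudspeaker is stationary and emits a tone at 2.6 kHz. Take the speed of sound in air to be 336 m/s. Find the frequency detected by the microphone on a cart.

15 km/h = 4.167 m/s.
Only the observer moves, toward the source, so f' = f · (v + v_o)/v.
f' = 2.6 × (336 + 4.167)/336 = 2.6 × 340.17/336 ≈ 2.63 kHz.

2.63 kHz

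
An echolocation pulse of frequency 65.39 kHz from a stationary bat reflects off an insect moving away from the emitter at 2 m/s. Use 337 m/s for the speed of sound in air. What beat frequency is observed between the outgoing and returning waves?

At the insect (a moving observer), f₁ = f₀ · (v − u)/v = 65.39 × 335/337 ≈ 65.002 kHz.
The reflection then acts as a moving source: f₂ = f₁ · v/(v + u) ≈ 64.618 kHz.
Beat frequency (with f₀ = 65390 Hz): |f₂ − f₀| = 2u·f₀/(v + u) = 2 × 2 × 65390/339 ≈ 772 Hz.

772 Hz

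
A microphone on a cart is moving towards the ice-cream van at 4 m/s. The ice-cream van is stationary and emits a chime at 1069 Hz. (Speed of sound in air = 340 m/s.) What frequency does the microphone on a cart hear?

1082 Hz

Moving observer, stationary source: f' = f · (v + v_o)/v.
f' = 1069 × (340 + 4)/340 = 1069 × 344/340 ≈ 1082 Hz.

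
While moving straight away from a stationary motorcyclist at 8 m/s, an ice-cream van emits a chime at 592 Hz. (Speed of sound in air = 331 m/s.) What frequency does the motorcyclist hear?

578 Hz

Only the source moves, away from the listener, so f' = f · v/(v + v_s).
f' = 592 × 331/(331 + 8) = 592 × 331/339 ≈ 578 Hz.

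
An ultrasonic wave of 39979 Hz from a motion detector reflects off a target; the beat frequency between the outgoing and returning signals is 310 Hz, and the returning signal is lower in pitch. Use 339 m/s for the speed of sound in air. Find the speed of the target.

1.32 m/s

Double Doppler shift off a moving reflector: f₂ = f₀ · (v + u)/(v − u) (u > 0 toward emitter).
Returning signal is lower, so f₂ = f₀ − Δf = 39979 − 310 = 39669 Hz.
Rearranging, u = v · (f₂ − f₀)/(f₂ + f₀) = 339 × -310/79648 ≈ -1.32 m/s.
So the target is moving at 1.32 m/s away from the emitter.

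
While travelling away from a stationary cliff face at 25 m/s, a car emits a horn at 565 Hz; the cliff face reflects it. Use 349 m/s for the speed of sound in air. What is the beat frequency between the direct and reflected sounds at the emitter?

76 Hz

The cliff face receives the sound from a moving source: f₁ = f₀ · v/(v + v_e) = 565 × 349/374 ≈ 527.2 Hz.
On the return leg the car is a moving observer: f₂ = f₁ · (v − v_e)/v = 527.2 × 324/349 ≈ 489.5 Hz.
Equivalently f₂ = f₀ · (v − v_e)/(v + v_e).
Beat against the emitted tone: |f₂ − f₀| = 2v_e·f₀/(v + v_e) = 2 × 25 × 565/374 ≈ 76 Hz.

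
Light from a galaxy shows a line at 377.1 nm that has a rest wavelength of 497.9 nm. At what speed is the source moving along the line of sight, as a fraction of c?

λ'/λ₀ = 0.7574 < 1 (blueshift), so the source is approaching.
λ'/λ₀ = √((1 − β)/(1 + β)) for an approaching source ⇒ β = (1 − r²)/(1 + r²) with r = λ'/λ₀.
β = (1 − 0.5736)/(1 + 0.5736) ≈ 0.271.

0.271c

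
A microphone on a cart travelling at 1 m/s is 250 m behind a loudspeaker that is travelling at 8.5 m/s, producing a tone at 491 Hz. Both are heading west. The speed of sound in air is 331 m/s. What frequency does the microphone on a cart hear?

The microphone on a cart is behind, so the loudspeaker is moving away from it while the microphone on a cart is moving toward the loudspeaker.
General Doppler shift: f' = f · (v + v_o)/(v + v_s).
f' = 491 × (331 + 1)/(331 + 8.5) = 491 × 332/339.5 ≈ 480 Hz.

480 Hz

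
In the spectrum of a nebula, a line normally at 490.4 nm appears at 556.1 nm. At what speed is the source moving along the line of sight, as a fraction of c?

0.125

λ'/λ₀ = 1.1340 > 1 (redshift), so the source is receding.
λ'/λ₀ = √((1 + β)/(1 − β)) for a receding source ⇒ β = (r² − 1)/(r² + 1) with r = λ'/λ₀.
β = (1.2859 − 1)/(1.2859 + 1) ≈ 0.125.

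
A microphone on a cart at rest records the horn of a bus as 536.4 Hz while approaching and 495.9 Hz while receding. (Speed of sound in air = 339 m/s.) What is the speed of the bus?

13.3 m/s

f₁/f₂ = (v + v_s)/(v − v_s), so v_s = v · (f₁ − f₂)/(f₁ + f₂).
v_s = 339 × (536.4 − 495.9)/(536.4 + 495.9) = 339 × 40.5/1032.3 ≈ 13.3 m/s.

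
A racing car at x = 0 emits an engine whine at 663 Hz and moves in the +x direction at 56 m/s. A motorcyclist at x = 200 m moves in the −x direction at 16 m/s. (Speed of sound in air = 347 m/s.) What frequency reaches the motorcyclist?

The observer lies on the +x side, so the source is heading toward the observer and the observer is heading toward the source.
General Doppler shift: f' = f · (v + v_o)/(v − v_s).
f' = 663 × (347 + 16)/(347 − 56) = 663 × 363/291 ≈ 827 Hz.

827 Hz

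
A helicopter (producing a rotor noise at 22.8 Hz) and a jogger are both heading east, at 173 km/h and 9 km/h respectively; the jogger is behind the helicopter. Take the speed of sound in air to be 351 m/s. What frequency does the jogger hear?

20.2 Hz

173 km/h = 48.06 m/s; 9 km/h = 2.5 m/s.
The jogger is behind, so the helicopter is moving away from it while the jogger is moving toward the helicopter.
General Doppler shift: f' = f · (v + v_o)/(v + v_s).
f' = 22.8 × (351 + 2.5)/(351 + 48.06) = 22.8 × 353.5/399.06 ≈ 20.2 Hz.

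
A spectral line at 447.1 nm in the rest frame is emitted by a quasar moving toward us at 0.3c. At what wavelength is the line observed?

Relativistic Doppler for wavelength: λ' = λ₀ · √((1 − β)/(1 + β)).
λ' = 447.1 × √(0.7000/1.3000) = 447.1 × 0.73380 ≈ 328.1 nm.

328.1 nm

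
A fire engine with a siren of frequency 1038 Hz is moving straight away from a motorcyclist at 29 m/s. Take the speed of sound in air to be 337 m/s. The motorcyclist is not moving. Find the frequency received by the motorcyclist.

956 Hz

With the source moving away from a stationary observer, f' = f · v/(v + v_s).
f' = 1038 × 337/(337 + 29) = 1038 × 337/366 ≈ 956 Hz.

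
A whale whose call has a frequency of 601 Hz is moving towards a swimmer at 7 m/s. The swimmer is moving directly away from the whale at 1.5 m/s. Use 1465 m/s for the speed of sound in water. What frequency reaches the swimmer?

603 Hz

General Doppler shift: f' = f · (v − v_o)/(v − v_s).
f' = 601 × (1465 − 1.5)/(1465 − 7) = 601 × 1463.5/1458 ≈ 603 Hz.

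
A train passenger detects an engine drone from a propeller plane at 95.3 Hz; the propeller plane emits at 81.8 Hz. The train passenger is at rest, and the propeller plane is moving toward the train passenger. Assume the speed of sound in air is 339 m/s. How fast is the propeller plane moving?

48 m/s

f' = f · v/(v − v_s) ⇒ v_s = v · |1 − f/f'|.
v_s = 339 × |1 − 81.8/95.3| = 339 × 0.1417 ≈ 48 m/s.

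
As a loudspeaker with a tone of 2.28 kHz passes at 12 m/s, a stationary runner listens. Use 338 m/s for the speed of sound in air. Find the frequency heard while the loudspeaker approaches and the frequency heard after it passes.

Approaching: f₁ = f · v/(v − v_s) = 2.28 × 338/326 ≈ 2.36 kHz.
Receding: f₂ = f · v/(v + v_s) = 2.28 × 338/350 ≈ 2.20 kHz.

2.36 kHz approaching; 2.20 kHz receding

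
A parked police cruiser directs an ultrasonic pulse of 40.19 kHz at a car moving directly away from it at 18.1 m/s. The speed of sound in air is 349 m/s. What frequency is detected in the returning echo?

The car first receives the wave as a moving observer: f₁ = f₀ · (v − u)/v = 40.19 × (349 − 18.1)/349 ≈ 38.1 kHz.
On reflection it acts as a source moving away from the stationary detector: f₂ = f₁ · v/(v + u) = 38.1 × 349/367.1 ≈ 36.2 kHz.
Equivalently f₂ = f₀ · (v − u)/(v + u).

36.2 kHz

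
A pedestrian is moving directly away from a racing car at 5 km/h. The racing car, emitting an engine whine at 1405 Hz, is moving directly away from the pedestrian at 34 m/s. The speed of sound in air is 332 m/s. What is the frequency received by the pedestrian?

1269 Hz

5 km/h = 1.389 m/s.
General Doppler shift: f' = f · (v − v_o)/(v + v_s).
f' = 1405 × (332 − 1.389)/(332 + 34) = 1405 × 330.61/366 ≈ 1269 Hz.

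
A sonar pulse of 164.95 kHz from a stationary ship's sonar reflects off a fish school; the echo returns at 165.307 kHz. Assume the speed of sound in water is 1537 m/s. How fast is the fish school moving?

1.66 m/s

Double Doppler shift off a moving reflector: f₂ = f₀ · (v + u)/(v − u) (u > 0 toward emitter).
Rearranging, u = v · (f₂ − f₀)/(f₂ + f₀) = 1537 × 0.357/330.257 ≈ 1.66 m/s.
So the fish school is moving at 1.66 m/s toward the emitter.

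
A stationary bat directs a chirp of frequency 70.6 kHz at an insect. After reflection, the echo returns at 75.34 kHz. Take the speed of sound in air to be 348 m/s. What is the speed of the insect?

11.3 m/s

Double Doppler shift off a moving reflector: f₂ = f₀ · (v + u)/(v − u) (u > 0 toward emitter).
Rearranging, u = v · (f₂ − f₀)/(f₂ + f₀) = 348 × 4.74/145.94 ≈ 11.3 m/s.
So the insect is moving at 11.3 m/s toward the emitter.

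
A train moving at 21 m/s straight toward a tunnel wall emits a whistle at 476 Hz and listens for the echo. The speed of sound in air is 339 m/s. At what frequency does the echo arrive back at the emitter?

539 Hz

The tunnel wall receives the sound from a moving source: f₁ = f₀ · v/(v − v_e) = 476 × 339/318 ≈ 507 Hz.
On the return leg the train is a moving observer: f₂ = f₁ · (v + v_e)/v = 507 × 360/339 ≈ 539 Hz.
Equivalently f₂ = f₀ · (v + v_e)/(v − v_e).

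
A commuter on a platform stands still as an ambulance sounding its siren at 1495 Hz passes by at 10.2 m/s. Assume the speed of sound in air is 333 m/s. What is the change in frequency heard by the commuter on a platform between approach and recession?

Approaching: f₁ = f · v/(v − v_s) = 1495 × 333/322.8 ≈ 1542.2 Hz.
Receding: f₂ = f · v/(v + v_s) = 1495 × 333/343.2 ≈ 1450.6 Hz.
Drop: f₁ − f₂ = 2f·v·v_s/(v² − v_s²) = 2 × 1495 × 333 × 10.2/(333² − 10.2²) ≈ 91.7 Hz.

91.7 Hz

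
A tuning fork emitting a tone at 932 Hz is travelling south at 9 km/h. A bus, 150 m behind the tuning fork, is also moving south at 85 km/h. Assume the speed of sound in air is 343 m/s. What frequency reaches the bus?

9 km/h = 2.5 m/s; 85 km/h = 23.61 m/s.
The bus is behind, so the tuning fork is moving away from it while the bus is moving toward the tuning fork.
With source receding and observer approaching, f' = f · (v + v_o)/(v + v_s).
f' = 932 × (343 + 23.61)/(343 + 2.5) = 932 × 366.61/345.5 ≈ 989 Hz.

989 Hz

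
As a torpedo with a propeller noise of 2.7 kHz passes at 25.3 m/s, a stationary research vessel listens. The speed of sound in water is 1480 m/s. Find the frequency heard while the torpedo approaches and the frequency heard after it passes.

Approaching: f₁ = f · v/(v − v_s) = 2.7 × 1480/1454.7 ≈ 2.75 kHz.
Receding: f₂ = f · v/(v + v_s) = 2.7 × 1480/1505.3 ≈ 2.65 kHz.

2.75 kHz approaching; 2.65 kHz receding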